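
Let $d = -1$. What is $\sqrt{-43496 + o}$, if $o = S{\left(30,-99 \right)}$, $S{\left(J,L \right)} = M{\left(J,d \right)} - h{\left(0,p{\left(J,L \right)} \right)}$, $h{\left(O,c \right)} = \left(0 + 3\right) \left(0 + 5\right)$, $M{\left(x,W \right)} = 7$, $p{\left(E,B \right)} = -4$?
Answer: $4 i \sqrt{2719} \approx 208.58 i$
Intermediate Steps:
$h{\left(O,c \right)} = 15$ ($h{\left(O,c \right)} = 3 \cdot 5 = 15$)
$S{\left(J,L \right)} = -8$ ($S{\left(J,L \right)} = 7 - 15 = -8$)
$o = -8$
$\sqrt{-43496 + o} = \sqrt{-43496 - 8} = \sqrt{-43504} = 4 i \sqrt{2719}$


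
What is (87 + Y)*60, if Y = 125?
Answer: 12720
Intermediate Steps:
(87 + Y)*60 = (87 + 125)*60 = 212*60 = 12720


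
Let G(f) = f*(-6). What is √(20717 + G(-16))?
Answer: √20813 ≈ 144.27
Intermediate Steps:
G(f) = -6*f
√(20717 + G(-16)) = √(20717 - 6*(-16)) = √(20717 + 96) = √20813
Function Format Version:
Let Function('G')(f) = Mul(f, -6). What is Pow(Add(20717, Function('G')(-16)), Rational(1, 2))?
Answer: Pow(20813, Rational(1, 2)) ≈ 144.27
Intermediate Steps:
Function('G')(f) = Mul(-6, f)
Pow(Add(20717, Function('G')(-16)), Rational(1, 2)) = Pow(Add(20717, Mul(-6, -16)), Rational(1, 2)) = Pow(Add(20717, 96), Rational(1, 2)) = Pow(20813, Rational(1, 2))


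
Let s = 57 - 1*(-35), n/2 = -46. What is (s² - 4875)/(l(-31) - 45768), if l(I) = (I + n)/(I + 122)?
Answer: -326599/4165011 ≈ -0.078415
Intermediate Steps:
n = -92 (n = 2*(-46) = -92)
s = 92 (s = 57 + 35 = 92)
l(I) = (-92 + I)/(122 + I) (l(I) = (I - 92)/(I + 122) = (-92 + I)/(122 + I))
(s² - 4875)/(l(-31) - 45768) = (92² - 4875)/((-92 - 31)/(122 - 31) - 45768) = (8464 - 4875)/(-123/91 - 45768) = 3589/((1/91)*(-123) - 45768) = 3589/(-123/91 - 45768) = 3589/(-4165011/91) = 3589*(-91/4165011) = -326599/4165011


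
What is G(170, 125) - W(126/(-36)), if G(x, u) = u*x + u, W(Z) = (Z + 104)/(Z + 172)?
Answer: 7203174/337 ≈ 21374.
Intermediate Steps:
W(Z) = (104 + Z)/(172 + Z)
G(x, u) = u + u*x
G(170, 125) - W(126/(-36)) = 125*(1 + 170) - (104 + 126/(-36))/(172 + 126/(-36)) = 125*171 - (104 + 126*(-1/36))/(172 + 126*(-1/36)) = 21375 - (104 - 7/2)/(172 - 7/2) = 21375 - 201/(337/2*2) = 21375 - 2*201/(337*2) = 21375 - 1*201/337 = 21375 - 201/337 = 7203174/337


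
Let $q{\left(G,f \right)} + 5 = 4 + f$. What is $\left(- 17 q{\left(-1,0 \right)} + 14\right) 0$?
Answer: $0$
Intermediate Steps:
$q{\left(G,f \right)} = -1 + f$ ($q{\left(G,f \right)} = -5 + \left(4 + f\right) = -1 + f$)
$\left(- 17 q{\left(-1,0 \right)} + 14\right) 0 = \left(- 17 \left(-1 + 0\right) + 14\right) 0 = \left(\left(-17\right) \left(-1\right) + 14\right) 0 = \left(17 + 14\right) 0 = 31 \cdot 0 = 0$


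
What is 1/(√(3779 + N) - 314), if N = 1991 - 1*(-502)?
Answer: -157/46162 - 14*√2/23081 ≈ -0.0042589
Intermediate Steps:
N = 2493 (N = 1991 + 502 = 2493)
1/(√(3779 + N) - 314) = 1/(√(3779 + 2493) - 314) = 1/(√6272 - 314) = 1/(56*√2 - 314) = 1/(-314 + 56*√2)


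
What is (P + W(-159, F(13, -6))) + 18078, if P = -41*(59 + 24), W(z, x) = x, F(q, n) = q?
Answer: 14688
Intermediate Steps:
P = -3403 (P = -41*83 = -3403)
(P + W(-159, F(13, -6))) + 18078 = (-3403 + 13) + 18078 = -3390 + 18078 = 14688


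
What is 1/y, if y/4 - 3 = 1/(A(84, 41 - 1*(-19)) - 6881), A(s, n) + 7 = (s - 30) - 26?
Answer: 1715/20579 ≈ 0.083337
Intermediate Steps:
A(s, n) = -63 + s (A(s, n) = -7 + ((s - 30) - 26) = -7 + ((-30 + s) - 26) = -7 + (-56 + s) = -63 + s)
y = 20579/1715 (y = 12 + 4/((-63 + 84) - 6881) = 12 + 4/(21 - 6881) = 12 + 4/(-6860) = 12 + 4*(-1/6860) = 12 - 1/1715 = 20579/1715 ≈ 11.999)
1/y = 1/(20579/1715) = 1715/20579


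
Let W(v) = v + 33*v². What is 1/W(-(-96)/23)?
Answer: 529/306336 ≈ 0.0017269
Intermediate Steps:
1/W(-(-96)/23) = 1/((-(-96)/23)*(1 + 33*(-(-96)/23))) = 1/((-1*(-96/23))*(1 + 33*(-1*(-96/23)))) = 1/(96*(1 + 33*(96/23))/23) = 1/(96*(1 + 3168/23)/23) = 1/((96/23)*(3191/23)) = 1/(306336/529) = 529/306336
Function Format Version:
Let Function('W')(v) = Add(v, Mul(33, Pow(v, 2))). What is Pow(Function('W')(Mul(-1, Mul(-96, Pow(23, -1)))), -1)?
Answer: Rational(529, 306336) ≈ 0.0017269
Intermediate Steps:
Pow(Function('W')(Mul(-1, Mul(-96, Pow(23, -1)))), -1) = Pow(Mul(Mul(-1, Mul(-96, Pow(23, -1))), Add(1, Mul(33, Mul(-1, Mul(-96, Pow(23, -1)))))), -1) = Pow(Mul(Mul(-1, Mul(-96, Rational(1, 23))), Add(1, Mul(33, Mul(-1, Mul(-96, Rational(1, 23)))))), -1) = Pow(Mul(Mul(-1, Rational(-96, 23)), Add(1, Mul(33, Mul(-1, Rational(-96, 23))))), -1) = Pow(Mul(Rational(96, 23), Add(1, Mul(33, Rational(96, 23)))), -1) = Pow(Mul(Rational(96, 23), Add(1, Rational(3168, 23))), -1) = Pow(Mul(Rational(96, 23), Rational(3191, 23)), -1) = Pow(Rational(306336, 529), -1) = Rational(529, 306336)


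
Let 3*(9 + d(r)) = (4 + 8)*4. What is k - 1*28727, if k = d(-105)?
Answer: -28720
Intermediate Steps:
d(r) = 7 (d(r) = -9 + ((4 + 8)*4)/3 = -9 + (12*4)/3 = -9 + (1/3)*48 = -9 + 16 = 7)
k = 7
k - 1*28727 = 7 - 1*28727 = 7 - 28727 = -28720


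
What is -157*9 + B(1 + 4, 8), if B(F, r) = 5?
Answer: -1408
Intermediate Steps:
-157*9 + B(1 + 4, 8) = -157*9 + 5 = -1413 + 5 = -1408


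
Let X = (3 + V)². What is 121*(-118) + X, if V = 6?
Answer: -14197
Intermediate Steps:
X = 81 (X = (3 + 6)² = 9² = 81)
121*(-118) + X = 121*(-118) + 81 = -14278 + 81 = -14197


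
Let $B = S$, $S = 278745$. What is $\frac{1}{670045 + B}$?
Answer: $\frac{1}{948790} \approx 1.054 \cdot 10^{-6}$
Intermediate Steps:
$B = 278745$
$\frac{1}{670045 + B} = \frac{1}{670045 + 278745} = \frac{1}{948790}$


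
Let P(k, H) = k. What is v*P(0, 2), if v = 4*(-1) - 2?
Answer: 0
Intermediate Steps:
v = -6 (v = -4 - 2 = -6)
v*P(0, 2) = -6*0 = 0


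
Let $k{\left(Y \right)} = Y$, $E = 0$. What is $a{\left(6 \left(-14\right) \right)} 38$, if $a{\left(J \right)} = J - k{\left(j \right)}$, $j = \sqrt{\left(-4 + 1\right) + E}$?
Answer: $-3192 - 38 i \sqrt{3} \approx -3192.0 - 65.818 i$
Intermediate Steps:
$j = i \sqrt{3}$ ($j = \sqrt{\left(-4 + 1\right) + 0} = \sqrt{-3 + 0} = \sqrt{-3} = i \sqrt{3} \approx 1.732 i$)
$a{\left(J \right)} = J - i \sqrt{3}$
$a{\left(6 \left(-14\right) \right)} 38 = \left(6 \left(-14\right) - i \sqrt{3}\right) 38 = \left(-84 - i \sqrt{3}\right) 38 = -3192 - 38 i \sqrt{3}$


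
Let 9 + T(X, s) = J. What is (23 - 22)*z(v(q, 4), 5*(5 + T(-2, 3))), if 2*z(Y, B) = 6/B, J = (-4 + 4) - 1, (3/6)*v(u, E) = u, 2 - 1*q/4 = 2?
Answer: -3/25 ≈ -0.12000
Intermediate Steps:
q = 0 (q = 8 - 4*2 = 8 - 8 = 0)
v(u, E) = 2*u
J = -1 (J = 0 - 1 = -1)
T(X, s) = -10 (T(X, s) = -9 - 1 = -10)
z(Y, B) = 3/B (z(Y, B) = (6/B)/2 = 3/B)
(23 - 22)*z(v(q, 4), 5*(5 + T(-2, 3))) = (23 - 22)*(3/((5*(5 - 10)))) = 1*(3/((5*(-5)))) = 1*(3/(-25)) = 1*(3*(-1/25)) = 1*(-3/25) = -3/25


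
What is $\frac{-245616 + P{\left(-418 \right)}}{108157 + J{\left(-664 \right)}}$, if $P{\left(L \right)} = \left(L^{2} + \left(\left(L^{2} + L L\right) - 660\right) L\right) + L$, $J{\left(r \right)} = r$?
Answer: $- \frac{145864694}{107493} \approx -1357.0$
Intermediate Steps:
$P{\left(L \right)} = L + L^{2} + L \left(-660 + 2 L^{2}\right)$ ($P{\left(L \right)} = \left(L^{2} + \left(\left(L^{2} + L^{2}\right) - 660\right) L\right) + L = \left(L^{2} + \left(2 L^{2} - 660\right) L\right) + L = \left(L^{2} + \left(-660 + 2 L^{2}\right) L\right) + L = \left(L^{2} + L \left(-660 + 2 L^{2}\right)\right) + L = L + L^{2} + L \left(-660 + 2 L^{2}\right)$)
$\frac{-245616 + P{\left(-418 \right)}}{108157 + J{\left(-664 \right)}} = \frac{-245616 - 418 \left(-659 - 418 + 2 \left(-418\right)^{2}\right)}{108157 - 664} = \frac{-245616 - 418 \left(-659 - 418 + 2 \cdot 174724\right)}{107493} = \left(-245616 - 418 \left(-659 - 418 + 349448\right)\right) \frac{1}{107493} = \left(-245616 - 145619078\right) \frac{1}{107493} = \left(-145864694\right) \frac{1}{107493} = - \frac{145864694}{107493}$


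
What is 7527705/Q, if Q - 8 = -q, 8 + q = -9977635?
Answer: 7527705/9977651 ≈ 0.75446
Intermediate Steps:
q = -9977643 (q = -8 - 9977635 = -9977643)
Q = 9977651 (Q = 8 - 1*(-9977643) = 8 + 9977643 = 9977651)
7527705/Q = 7527705/9977651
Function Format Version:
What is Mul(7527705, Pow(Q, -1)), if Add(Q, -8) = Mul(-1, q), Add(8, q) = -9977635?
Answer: Rational(7527705, 9977651) ≈ 0.75446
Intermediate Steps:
q = -9977643 (q = Add(-8, -9977635) = -9977643)
Q = 9977651 (Q = Add(8, Mul(-1, -9977643)) = Add(8, 9977643) = 9977651)
Mul(7527705, Pow(Q, -1)) = Mul(7527705, Pow(9977651, -1)) = Mul(7527705, Rational(1, 9977651)) = Rational(7527705, 9977651)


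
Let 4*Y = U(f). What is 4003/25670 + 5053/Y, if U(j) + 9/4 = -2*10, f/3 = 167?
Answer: -2075011893/2284630 ≈ -908.25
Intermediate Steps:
f = 501 (f = 3*167 = 501)
U(j) = -89/4 (U(j) = -9/4 - 2*10 = -9/4 - 20 = -89/4)
Y = -89/16 (Y = (¼)*(-89/4) = -89/16 ≈ -5.5625)
4003/25670 + 5053/Y = 4003/25670 + 5053/(-89/16) = 4003*(1/25670) + 5053*(-16/89) = 4003/25670 - 80848/89 = -2075011893/2284630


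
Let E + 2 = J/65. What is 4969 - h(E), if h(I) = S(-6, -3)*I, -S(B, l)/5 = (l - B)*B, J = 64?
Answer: 65785/13 ≈ 5060.4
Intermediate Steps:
S(B, l) = -5*B*(l - B) (S(B, l) = -5*(l - B)*B = -5*B*(l - B))
E = -66/65 (E = -2 + 64/65 = -66/65 ≈ -1.0154)
h(I) = 90*I (h(I) = (5*(-6)*(-6 - 1*(-3)))*I = (5*(-6)*(-6 + 3))*I = (5*(-6)*(-3))*I = 90*I)
4969 - h(E) = 4969 - 90*(-66)/65 = 4969 - 1*(-1188/13) = 4969 + 1188/13 = 65785/13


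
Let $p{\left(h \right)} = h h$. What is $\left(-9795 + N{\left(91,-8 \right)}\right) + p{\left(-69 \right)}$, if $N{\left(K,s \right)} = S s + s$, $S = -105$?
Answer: $-4202$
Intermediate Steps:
$N{\left(K,s \right)} = - 104 s$ ($N{\left(K,s \right)} = - 105 s + s = - 104 s$)
$p{\left(h \right)} = h^{2}$
$\left(-9795 + N{\left(91,-8 \right)}\right) + p{\left(-69 \right)} = \left(-9795 - -832\right) + \left(-69\right)^{2} = \left(-9795 + 832\right) + 4761 = -8963 + 4761 = -4202$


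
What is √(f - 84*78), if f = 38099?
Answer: √31547 ≈ 177.61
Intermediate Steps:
√(f - 84*78) = √(38099 - 84*78) = √(38099 - 6552) = √31547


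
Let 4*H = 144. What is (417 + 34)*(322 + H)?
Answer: 161458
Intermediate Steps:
H = 36 (H = (¼)*144 = 36)
(417 + 34)*(322 + H) = (417 + 34)*(322 + 36) = 451*358 = 161458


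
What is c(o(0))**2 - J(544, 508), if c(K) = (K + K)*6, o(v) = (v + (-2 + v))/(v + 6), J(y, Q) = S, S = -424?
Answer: 440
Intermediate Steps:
J(y, Q) = -424
o(v) = (-2 + 2*v)/(6 + v)
c(K) = 12*K (c(K) = (2*K)*6 = 12*K)
c(o(0))**2 - J(544, 508) = (12*(2*(-1 + 0)/(6 + 0)))**2 - 1*(-424) = (12*(2*(-1)/6))**2 + 424 = (12*(2*(1/6)*(-1)))**2 + 424 = (12*(-1/3))**2 + 424 = (-4)**2 + 424 = 16 + 424 = 440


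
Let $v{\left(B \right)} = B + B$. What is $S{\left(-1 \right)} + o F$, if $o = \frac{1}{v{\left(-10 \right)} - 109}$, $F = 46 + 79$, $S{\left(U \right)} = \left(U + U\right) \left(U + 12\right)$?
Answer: $- \frac{2963}{129} \approx -22.969$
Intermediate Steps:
$v{\left(B \right)} = 2 B$
$S{\left(U \right)} = 2 U \left(12 + U\right)$
$F = 125$
$o = - \frac{1}{129}$ ($o = \frac{1}{2 \left(-10\right) - 109} = \frac{1}{-20 - 109} = \frac{1}{-129} = - \frac{1}{129} \approx -0.0077519$)
$S{\left(-1 \right)} + o F = 2 \left(-1\right) \left(12 - 1\right) - \frac{125}{129} = 2 \left(-1\right) 11 - \frac{125}{129} = -22 - \frac{125}{129} = - \frac{2963}{129}$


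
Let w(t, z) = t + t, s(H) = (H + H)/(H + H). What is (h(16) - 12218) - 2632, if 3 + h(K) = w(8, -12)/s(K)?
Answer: -14837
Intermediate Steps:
s(H) = 1 (s(H) = (2*H)/((2*H)) = (2*H)*(1/(2*H)) = 1)
w(t, z) = 2*t
h(K) = 13 (h(K) = -3 + (2*8)/1 = -3 + 16*1 = -3 + 16 = 13)
(h(16) - 12218) - 2632 = (13 - 12218) - 2632 = -12205 - 2632 = -14837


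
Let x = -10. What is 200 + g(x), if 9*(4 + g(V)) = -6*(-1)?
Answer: 590/3 ≈ 196.67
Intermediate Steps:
g(V) = -10/3 (g(V) = -4 + (-6*(-1))/9 = -4 + (⅑)*6 = -4 + ⅔ = -10/3)
200 + g(x) = 200 - 10/3 = 590/3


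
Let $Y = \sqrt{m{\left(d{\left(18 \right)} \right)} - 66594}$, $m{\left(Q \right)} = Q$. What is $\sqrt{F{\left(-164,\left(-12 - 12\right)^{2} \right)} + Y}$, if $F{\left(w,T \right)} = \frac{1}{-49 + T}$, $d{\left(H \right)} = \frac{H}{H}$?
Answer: $\frac{\sqrt{527 + 277729 i \sqrt{66593}}}{527} \approx 11.359 + 11.359 i$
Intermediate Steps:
$d{\left(H \right)} = 1$
$Y = i \sqrt{66593}$ ($Y = \sqrt{1 - 66594} = \sqrt{-66593} = i \sqrt{66593} \approx 258.06 i$)
$\sqrt{F{\left(-164,\left(-12 - 12\right)^{2} \right)} + Y} = \sqrt{\frac{1}{-49 + \left(-12 - 12\right)^{2}} + i \sqrt{66593}} = \sqrt{\frac{1}{-49 + \left(-24\right)^{2}} + i \sqrt{66593}} = \sqrt{\frac{1}{-49 + 576} + i \sqrt{66593}} = \sqrt{\frac{1}{527} + i \sqrt{66593}}$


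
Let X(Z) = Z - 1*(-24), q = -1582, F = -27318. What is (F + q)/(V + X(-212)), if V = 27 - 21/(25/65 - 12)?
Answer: 128350/707 ≈ 181.54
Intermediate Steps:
X(Z) = 24 + Z (X(Z) = Z + 24 = 24 + Z)
V = 4350/151 (V = 27 - 21/(25*(1/65) - 12) = 27 - 21/(5/13 - 12) = 27 - 21/(-151/13) = 27 - 13/151*(-21) = 27 + 273/151 = 4350/151 ≈ 28.808)
(F + q)/(V + X(-212)) = (-27318 - 1582)/(4350/151 + (24 - 212)) = -28900/(4350/151 - 188) = -28900/(-24038/151) = -28900*(-151/24038) = 128350/707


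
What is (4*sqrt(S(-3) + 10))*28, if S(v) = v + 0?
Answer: 112*sqrt(7) ≈ 296.32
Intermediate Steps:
S(v) = v
(4*sqrt(S(-3) + 10))*28 = (4*sqrt(-3 + 10))*28 = (4*sqrt(7))*28 = 112*sqrt(7)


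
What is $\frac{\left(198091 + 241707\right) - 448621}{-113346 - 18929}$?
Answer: $\frac{8823}{132275} \approx 0.066702$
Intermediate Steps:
$\frac{\left(198091 + 241707\right) - 448621}{-113346 - 18929} = \frac{439798 - 448621}{-132275} = \left(-8823\right) \left(- \frac{1}{132275}\right) = \frac{8823}{132275}$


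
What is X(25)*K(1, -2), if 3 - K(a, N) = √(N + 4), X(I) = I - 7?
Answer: 54 - 18*√2 ≈ 28.544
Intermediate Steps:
X(I) = -7 + I
K(a, N) = 3 - √(4 + N) (K(a, N) = 3 - √(N + 4) = 3 - √(4 + N))
X(25)*K(1, -2) = (-7 + 25)*(3 - √(4 - 2)) = 18*(3 - √2) = 54 - 18*√2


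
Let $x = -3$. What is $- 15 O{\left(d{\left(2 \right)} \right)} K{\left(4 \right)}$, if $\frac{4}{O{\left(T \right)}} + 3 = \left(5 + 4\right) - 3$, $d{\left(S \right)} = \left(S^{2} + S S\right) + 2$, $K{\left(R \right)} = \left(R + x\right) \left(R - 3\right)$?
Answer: $-20$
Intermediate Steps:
$K{\left(R \right)} = \left(-3 + R\right)^{2}$ ($K{\left(R \right)} = \left(R - 3\right) \left(R - 3\right) = \left(-3 + R\right) \left(-3 + R\right) = \left(-3 + R\right)^{2}$)
$d{\left(S \right)} = 2 + 2 S^{2}$ ($d{\left(S \right)} = \left(S^{2} + S^{2}\right) + 2 = 2 S^{2} + 2 = 2 + 2 S^{2}$)
$O{\left(T \right)} = \frac{4}{3}$ ($O{\left(T \right)} = \frac{4}{-3 + \left(\left(5 + 4\right) - 3\right)} = \frac{4}{-3 + \left(9 - 3\right)} = \frac{4}{-3 + 6} = \frac{4}{3}$)
$- 15 O{\left(d{\left(2 \right)} \right)} K{\left(4 \right)} = \left(-15\right) \frac{4}{3} \left(9 + 4^{2} - 24\right) = - 20 \left(9 + 16 - 24\right) = \left(-20\right) 1 = -20$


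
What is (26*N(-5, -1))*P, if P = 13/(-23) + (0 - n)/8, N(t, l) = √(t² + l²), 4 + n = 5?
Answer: -1651*√26/92 ≈ -91.505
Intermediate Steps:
n = 1 (n = -4 + 5 = 1)
N(t, l) = √(l² + t²)
P = -127/184 (P = 13/(-23) + (0 - 1*1)/8 = 13*(-1/23) + (0 - 1)*(⅛) = -13/23 - 1*⅛ = -13/23 - ⅛ = -127/184 ≈ -0.69022)
(26*N(-5, -1))*P = (26*√((-1)² + (-5)²))*(-127/184) = (26*√(1 + 25))*(-127/184) = (26*√26)*(-127/184) = -1651*√26/92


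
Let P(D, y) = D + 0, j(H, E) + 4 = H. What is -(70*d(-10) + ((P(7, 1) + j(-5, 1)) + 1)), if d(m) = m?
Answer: 701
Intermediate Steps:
j(H, E) = -4 + H
P(D, y) = D
-(70*d(-10) + ((P(7, 1) + j(-5, 1)) + 1)) = -(70*(-10) + ((7 + (-4 - 5)) + 1)) = -(-700 + ((7 - 9) + 1)) = -(-700 + (-2 + 1)) = -(-700 - 1) = -1*(-701) = 701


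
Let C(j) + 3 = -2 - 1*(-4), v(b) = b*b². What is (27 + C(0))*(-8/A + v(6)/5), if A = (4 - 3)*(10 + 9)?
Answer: 105664/95 ≈ 1112.3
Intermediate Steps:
v(b) = b³
A = 19 (A = 1*19 = 19)
C(j) = -1 (C(j) = -3 + (-2 - 1*(-4)) = -3 + (-2 + 4) = -3 + 2 = -1)
(27 + C(0))*(-8/A + v(6)/5) = (27 - 1)*(-8/19 + 6³/5) = 26*(-8*1/19 + 216*(⅕)) = 26*(-8/19 + 216/5) = 26*(4064/95) = 105664/95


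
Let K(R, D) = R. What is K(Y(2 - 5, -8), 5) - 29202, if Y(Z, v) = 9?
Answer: -29193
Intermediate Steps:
K(Y(2 - 5, -8), 5) - 29202 = 9 - 29202 = -29193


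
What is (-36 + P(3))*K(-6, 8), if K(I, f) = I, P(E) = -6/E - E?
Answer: 246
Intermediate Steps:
P(E) = -E - 6/E
(-36 + P(3))*K(-6, 8) = (-36 + (-1*3 - 6/3))*(-6) = (-36 + (-3 - 6*1/3))*(-6) = (-36 + (-3 - 2))*(-6) = (-36 - 5)*(-6) = -41*(-6) = 246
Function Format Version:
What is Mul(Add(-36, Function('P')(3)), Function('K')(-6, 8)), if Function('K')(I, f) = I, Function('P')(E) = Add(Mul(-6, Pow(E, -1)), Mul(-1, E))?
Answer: 246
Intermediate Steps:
Function('P')(E) = Add(Mul(-1, E), Mul(-6, Pow(E, -1)))
Mul(Add(-36, Function('P')(3)), Function('K')(-6, 8)) = Mul(Add(-36, Add(Mul(-1, 3), Mul(-6, Pow(3, -1)))), -6) = Mul(Add(-36, Add(-3, Mul(-6, Rational(1, 3)))), -6) = Mul(Add(-36, Add(-3, -2)), -6) = Mul(Add(-36, -5), -6) = Mul(-41, -6) = 246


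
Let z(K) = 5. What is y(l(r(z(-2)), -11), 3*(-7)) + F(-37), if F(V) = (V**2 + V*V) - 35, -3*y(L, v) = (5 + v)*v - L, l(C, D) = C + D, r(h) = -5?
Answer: 7757/3 ≈ 2585.7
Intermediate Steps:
y(L, v) = L/3 - v*(5 + v)/3 (y(L, v) = -((5 + v)*v - L)/3 = -(v*(5 + v) - L)/3 = -(-L + v*(5 + v))/3 = L/3 - v*(5 + v)/3)
F(V) = -35 + 2*V**2 (F(V) = (V**2 + V**2) - 35 = 2*V**2 - 35 = -35 + 2*V**2)
y(l(r(z(-2)), -11), 3*(-7)) + F(-37) = (-5*(-7) - (3*(-7))**2/3 + (-5 - 11)/3) + (-35 + 2*(-37)**2) = (-5/3*(-21) - 1/3*(-21)**2 + (1/3)*(-16)) + (-35 + 2*1369) = (35 - 1/3*441 - 16/3) + (-35 + 2738) = (35 - 147 - 16/3) + 2703 = -352/3 + 2703 = 7757/3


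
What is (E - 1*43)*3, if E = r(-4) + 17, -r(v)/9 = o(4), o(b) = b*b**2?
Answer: -1806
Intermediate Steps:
o(b) = b**3
r(v) = -576 (r(v) = -9*4**3 = -9*64 = -576)
E = -559 (E = -576 + 17 = -559)
(E - 1*43)*3 = (-559 - 1*43)*3 = (-559 - 43)*3 = -602*3 = -1806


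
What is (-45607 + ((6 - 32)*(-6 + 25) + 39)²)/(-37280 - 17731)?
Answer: -53806/18337 ≈ -2.9343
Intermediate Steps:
(-45607 + ((6 - 32)*(-6 + 25) + 39)²)/(-37280 - 17731) = (-45607 + (-26*19 + 39)²)/(-55011) = (-45607 + (-494 + 39)²)*(-1/55011) = (-45607 + (-455)²)*(-1/55011) = (-45607 + 207025)*(-1/55011) = 161418*(-1/55011) = -53806/18337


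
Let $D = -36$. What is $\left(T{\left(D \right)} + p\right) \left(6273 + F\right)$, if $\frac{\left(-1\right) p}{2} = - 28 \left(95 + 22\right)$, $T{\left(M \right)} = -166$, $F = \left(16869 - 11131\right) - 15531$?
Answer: $-22478720$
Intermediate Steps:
$F = -9793$ ($F = 5738 - 15531 = -9793$)
$p = 6552$ ($p = - 2 \left(- 28 \left(95 + 22\right)\right) = - 2 \left(\left(-28\right) 117\right) = \left(-2\right) \left(-3276\right) = 6552$)
$\left(T{\left(D \right)} + p\right) \left(6273 + F\right) = \left(-166 + 6552\right) \left(6273 - 9793\right) = 6386 \left(-3520\right) = -22478720$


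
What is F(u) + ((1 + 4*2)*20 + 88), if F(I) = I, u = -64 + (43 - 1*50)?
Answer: 197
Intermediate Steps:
u = -71 (u = -64 + (43 - 50) = -64 - 7 = -71)
F(u) + ((1 + 4*2)*20 + 88) = -71 + ((1 + 4*2)*20 + 88) = -71 + ((1 + 8)*20 + 88) = -71 + (9*20 + 88) = -71 + (180 + 88) = -71 + 268 = 197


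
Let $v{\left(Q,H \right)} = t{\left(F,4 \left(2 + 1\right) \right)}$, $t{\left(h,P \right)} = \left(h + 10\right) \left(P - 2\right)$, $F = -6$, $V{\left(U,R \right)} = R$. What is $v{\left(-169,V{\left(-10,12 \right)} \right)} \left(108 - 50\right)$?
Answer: $2320$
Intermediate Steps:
$t{\left(h,P \right)} = \left(-2 + P\right) \left(10 + h\right)$ ($t{\left(h,P \right)} = \left(10 + h\right) \left(-2 + P\right) = \left(-2 + P\right) \left(10 + h\right)$)
$v{\left(Q,H \right)} = 40$ ($v{\left(Q,H \right)} = -20 - -12 + 10 \cdot 4 \left(2 + 1\right) + 4 \left(2 + 1\right) \left(-6\right) = -20 + 12 + 10 \cdot 4 \cdot 3 + 4 \cdot 3 \left(-6\right) = -20 + 12 + 10 \cdot 12 + 12 \left(-6\right) = -20 + 12 + 120 - 72 = 40$)
$v{\left(-169,V{\left(-10,12 \right)} \right)} \left(108 - 50\right) = 40 \left(108 - 50\right) = 40 \cdot 58 = 2320$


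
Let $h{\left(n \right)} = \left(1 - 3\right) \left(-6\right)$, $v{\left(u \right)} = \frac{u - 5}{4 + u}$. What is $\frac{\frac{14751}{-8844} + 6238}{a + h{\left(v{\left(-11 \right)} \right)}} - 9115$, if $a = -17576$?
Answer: $- \frac{42907361817}{4707152} \approx -9115.4$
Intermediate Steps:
$v{\left(u \right)} = \frac{-5 + u}{4 + u}$
$h{\left(n \right)} = 12$ ($h{\left(n \right)} = \left(-2\right) \left(-6\right) = 12$)
$\frac{\frac{14751}{-8844} + 6238}{a + h{\left(v{\left(-11 \right)} \right)}} - 9115 = \frac{\frac{14751}{-8844} + 6238}{-17576 + 12} - 9115 = \frac{14751 \left(- \frac{1}{8844}\right) + 6238}{-17564} - 9115 = \left(- \frac{447}{268} + 6238\right) \left(- \frac{1}{17564}\right) - 9115 = \frac{1671337}{268} \left(- \frac{1}{17564}\right) - 9115 = - \frac{1671337}{4707152} - 9115 = - \frac{42907361817}{4707152}$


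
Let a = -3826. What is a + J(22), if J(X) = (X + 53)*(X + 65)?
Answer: 2699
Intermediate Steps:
J(X) = (53 + X)*(65 + X)
a + J(22) = -3826 + (3445 + 22**2 + 118*22) = -3826 + (3445 + 484 + 2596) = -3826 + 6525 = 2699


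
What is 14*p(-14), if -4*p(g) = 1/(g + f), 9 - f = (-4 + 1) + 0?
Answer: 7/4 ≈ 1.7500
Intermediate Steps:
f = 12 (f = 9 - ((-4 + 1) + 0) = 9 - (-3 + 0) = 9 - 1*(-3) = 9 + 3 = 12)
p(g) = -1/(4*(12 + g)) (p(g) = -1/(4*(g + 12)) = -1/(4*(12 + g)))
14*p(-14) = 14*(-1/(48 + 4*(-14))) = 14*(-1/(48 - 56)) = 14*(-1/(-8)) = 14*(-1*(-1/8)) = 14*(1/8) = 7/4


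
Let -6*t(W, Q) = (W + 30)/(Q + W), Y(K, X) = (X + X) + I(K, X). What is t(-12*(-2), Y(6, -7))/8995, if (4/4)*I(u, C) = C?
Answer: -3/8995 ≈ -0.00033352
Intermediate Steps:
I(u, C) = C
Y(K, X) = 3*X (Y(K, X) = (X + X) + X = 2*X + X = 3*X)
t(W, Q) = -(30 + W)/(6*(Q + W)) (t(W, Q) = -(W + 30)/(6*(Q + W)) = -(30 + W)/(6*(Q + W)))
t(-12*(-2), Y(6, -7))/8995 = ((-5 - (-2)*(-2))/(3*(-7) - 12*(-2)))/8995 = ((-5 - 1/6*24)/(-21 + 24))*(1/8995) = ((-5 - 4)/3)*(1/8995) = ((1/3)*(-9))*(1/8995) = -3*1/8995 = -3/8995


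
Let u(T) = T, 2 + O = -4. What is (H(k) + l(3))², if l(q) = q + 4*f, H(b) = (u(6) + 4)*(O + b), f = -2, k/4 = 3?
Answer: 3025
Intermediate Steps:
k = 12 (k = 4*3 = 12)
O = -6 (O = -2 - 4 = -6)
H(b) = -60 + 10*b (H(b) = (6 + 4)*(-6 + b) = 10*(-6 + b) = -60 + 10*b)
l(q) = -8 + q (l(q) = q + 4*(-2) = q - 8 = -8 + q)
(H(k) + l(3))² = ((-60 + 10*12) + (-8 + 3))² = ((-60 + 120) - 5)² = (60 - 5)² = 55² = 3025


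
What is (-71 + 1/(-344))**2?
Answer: 596580625/118336 ≈ 5041.4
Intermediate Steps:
(-71 + 1/(-344))**2 = (-71 - 1/344)**2 = (-24425/344)**2 = 596580625/118336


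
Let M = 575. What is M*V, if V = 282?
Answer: 162150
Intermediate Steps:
M*V = 575*282 = 162150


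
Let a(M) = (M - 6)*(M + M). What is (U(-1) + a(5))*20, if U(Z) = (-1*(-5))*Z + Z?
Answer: -320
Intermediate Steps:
a(M) = 2*M*(-6 + M) (a(M) = (-6 + M)*(2*M) = 2*M*(-6 + M))
U(Z) = 6*Z (U(Z) = 5*Z + Z = 6*Z)
(U(-1) + a(5))*20 = (6*(-1) + 2*5*(-6 + 5))*20 = (-6 + 2*5*(-1))*20 = (-6 - 10)*20 = -16*20 = -320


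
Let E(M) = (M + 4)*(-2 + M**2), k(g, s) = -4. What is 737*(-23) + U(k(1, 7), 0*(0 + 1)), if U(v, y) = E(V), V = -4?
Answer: -16951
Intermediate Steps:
E(M) = (-2 + M**2)*(4 + M) (E(M) = (4 + M)*(-2 + M**2) = (-2 + M**2)*(4 + M))
U(v, y) = 0 (U(v, y) = -8 + (-4)**3 - 2*(-4) + 4*(-4)**2 = -8 - 64 + 8 + 4*16 = -8 - 64 + 8 + 64 = 0)
737*(-23) + U(k(1, 7), 0*(0 + 1)) = 737*(-23) + 0 = -16951 + 0 = -16951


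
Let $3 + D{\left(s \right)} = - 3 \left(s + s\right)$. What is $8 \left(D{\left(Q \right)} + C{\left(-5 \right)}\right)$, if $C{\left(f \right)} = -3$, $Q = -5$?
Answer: $192$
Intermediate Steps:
$D{\left(s \right)} = -3 - 6 s$ ($D{\left(s \right)} = -3 - 3 \left(s + s\right) = -3 - 3 \cdot 2 s = -3 - 6 s$)
$8 \left(D{\left(Q \right)} + C{\left(-5 \right)}\right) = 8 \left(\left(-3 - -30\right) - 3\right) = 8 \left(\left(-3 + 30\right) - 3\right) = 8 \left(27 - 3\right) = 8 \cdot 24 = 192$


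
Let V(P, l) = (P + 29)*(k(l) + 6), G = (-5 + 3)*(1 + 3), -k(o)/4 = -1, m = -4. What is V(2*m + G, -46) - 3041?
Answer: -2911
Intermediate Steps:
k(o) = 4 (k(o) = -4*(-1) = 4)
G = -8 (G = -2*4 = -8)
V(P, l) = 290 + 10*P (V(P, l) = (P + 29)*(4 + 6) = (29 + P)*10 = 290 + 10*P)
V(2*m + G, -46) - 3041 = (290 + 10*(2*(-4) - 8)) - 3041 = (290 + 10*(-8 - 8)) - 3041 = (290 + 10*(-16)) - 3041 = (290 - 160) - 3041 = 130 - 3041 = -2911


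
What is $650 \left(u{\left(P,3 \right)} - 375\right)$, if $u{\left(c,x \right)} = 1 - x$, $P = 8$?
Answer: $-245050$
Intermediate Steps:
$650 \left(u{\left(P,3 \right)} - 375\right) = 650 \left(\left(1 - 3\right) - 375\right) = 650 \left(-2 - 375\right) = 650 \left(-377\right) = -245050$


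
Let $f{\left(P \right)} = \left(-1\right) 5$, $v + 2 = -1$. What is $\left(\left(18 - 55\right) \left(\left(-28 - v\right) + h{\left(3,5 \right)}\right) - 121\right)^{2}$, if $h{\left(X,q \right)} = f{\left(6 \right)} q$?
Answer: $2989441$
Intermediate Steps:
$v = -3$ ($v = -2 - 1 = -3$)
$f{\left(P \right)} = -5$
$h{\left(X,q \right)} = - 5 q$
$\left(\left(18 - 55\right) \left(\left(-28 - v\right) + h{\left(3,5 \right)}\right) - 121\right)^{2} = \left(\left(18 - 55\right) \left(\left(-28 - -3\right) - 25\right) - 121\right)^{2} = \left(- 37 \left(\left(-28 + 3\right) - 25\right) - 121\right)^{2} = \left(- 37 \left(-25 - 25\right) - 121\right)^{2} = \left(\left(-37\right) \left(-50\right) - 121\right)^{2} = \left(1850 - 121\right)^{2} = 1729^{2} = 2989441$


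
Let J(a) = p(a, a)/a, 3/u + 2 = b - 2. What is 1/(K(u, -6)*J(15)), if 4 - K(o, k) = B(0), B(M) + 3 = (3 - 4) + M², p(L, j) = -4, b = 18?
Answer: -15/32 ≈ -0.46875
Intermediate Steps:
u = 3/14 (u = 3/(-2 + (18 - 2)) = 3/(-2 + 16) = 3/14 ≈ 0.21429)
B(M) = -4 + M² (B(M) = -3 + ((3 - 4) + M²) = -3 + (-1 + M²) = -4 + M²)
K(o, k) = 8 (K(o, k) = 4 - (-4 + 0²) = 4 - (-4 + 0) = 4 - 1*(-4) = 4 + 4 = 8)
J(a) = -4/a
1/(K(u, -6)*J(15)) = 1/(8*(-4/15)) = 1/(-32/15) = -15/32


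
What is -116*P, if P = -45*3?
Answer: 15660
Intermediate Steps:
P = -135
-116*P = -116*(-135) = 15660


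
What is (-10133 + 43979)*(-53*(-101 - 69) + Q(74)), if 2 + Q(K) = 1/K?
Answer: 11280753339/37 ≈ 3.0489e+8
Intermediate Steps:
Q(K) = -2 + 1/K
(-10133 + 43979)*(-53*(-101 - 69) + Q(74)) = (-10133 + 43979)*(-53*(-101 - 69) + (-2 + 1/74)) = 33846*(-53*(-170) + (-2 + 1/74)) = 33846*(9010 - 147/74) = 33846*(666593/74) = 11280753339/37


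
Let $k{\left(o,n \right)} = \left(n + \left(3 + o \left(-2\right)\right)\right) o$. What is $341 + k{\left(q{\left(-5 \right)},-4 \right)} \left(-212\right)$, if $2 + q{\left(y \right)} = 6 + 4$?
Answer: $29173$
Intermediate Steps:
$q{\left(y \right)} = 8$ ($q{\left(y \right)} = -2 + \left(6 + 4\right) = -2 + 10 = 8$)
$k{\left(o,n \right)} = o \left(3 + n - 2 o\right)$ ($k{\left(o,n \right)} = \left(n - \left(-3 + 2 o\right)\right) o = \left(3 + n - 2 o\right) o = o \left(3 + n - 2 o\right)$)
$341 + k{\left(q{\left(-5 \right)},-4 \right)} \left(-212\right) = 341 + 8 \left(3 - 4 - 16\right) \left(-212\right) = 341 + 8 \left(-17\right) \left(-212\right) = 341 - -28832 = 341 + 28832 = 29173$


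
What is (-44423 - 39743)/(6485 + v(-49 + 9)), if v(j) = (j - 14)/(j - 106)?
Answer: -3072059/236716 ≈ -12.978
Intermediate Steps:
v(j) = (-14 + j)/(-106 + j)
(-44423 - 39743)/(6485 + v(-49 + 9)) = (-44423 - 39743)/(6485 + (-14 + (-49 + 9))/(-106 + (-49 + 9))) = -84166/(6485 + (-14 - 40)/(-106 - 40)) = -84166/(6485 - 54/(-146)) = -84166/(6485 - 1/146*(-54)) = -84166/(6485 + 27/73) = -84166/473432/73 = -84166*73/473432 = -3072059/236716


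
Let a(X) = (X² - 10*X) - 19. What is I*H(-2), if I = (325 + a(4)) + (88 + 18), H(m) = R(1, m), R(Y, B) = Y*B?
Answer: -776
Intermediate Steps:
R(Y, B) = B*Y
H(m) = m (H(m) = m*1 = m)
a(X) = -19 + X² - 10*X
I = 388 (I = (325 + (-19 + 4² - 10*4)) + (88 + 18) = (325 + (-19 + 16 - 40)) + 106 = (325 - 43) + 106 = 282 + 106 = 388)
I*H(-2) = 388*(-2) = -776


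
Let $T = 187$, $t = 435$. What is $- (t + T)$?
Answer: $-622$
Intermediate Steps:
$- (t + T) = - (435 + 187) = \left(-1\right) 622 = -622$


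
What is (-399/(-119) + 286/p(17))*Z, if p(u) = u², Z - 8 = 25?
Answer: 41415/289 ≈ 143.30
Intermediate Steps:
Z = 33 (Z = 8 + 25 = 33)
(-399/(-119) + 286/p(17))*Z = (-399/(-119) + 286/(17²))*33 = (-399*(-1/119) + 286/289)*33 = (57/17 + 286*(1/289))*33 = (57/17 + 286/289)*33 = (1255/289)*33 = 41415/289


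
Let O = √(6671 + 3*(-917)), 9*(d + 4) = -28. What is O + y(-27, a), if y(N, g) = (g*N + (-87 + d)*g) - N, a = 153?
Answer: -18503 + 28*√5 ≈ -18440.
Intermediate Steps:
d = -64/9 (d = -4 + (⅑)*(-28) = -4 - 28/9 = -64/9 ≈ -7.1111)
O = 28*√5 (O = √(6671 - 2751) = √3920 = 28*√5 ≈ 62.610)
y(N, g) = -N - 847*g/9 + N*g (y(N, g) = (g*N + (-87 - 64/9)*g) - N = (N*g - 847*g/9) - N = (-847*g/9 + N*g) - N = -N - 847*g/9 + N*g)
O + y(-27, a) = 28*√5 + (-1*(-27) - 847/9*153 - 27*153) = 28*√5 + (27 - 14399 - 4131) = 28*√5 - 18503 = -18503 + 28*√5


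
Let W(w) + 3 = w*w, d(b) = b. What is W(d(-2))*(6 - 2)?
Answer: 4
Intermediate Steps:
W(w) = -3 + w**2 (W(w) = -3 + w*w = -3 + w**2)
W(d(-2))*(6 - 2) = (-3 + (-2)**2)*(6 - 2) = (-3 + 4)*4 = 1*4 = 4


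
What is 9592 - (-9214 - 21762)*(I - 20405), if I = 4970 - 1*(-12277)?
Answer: -97812616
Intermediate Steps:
I = 17247 (I = 4970 + 12277 = 17247)
9592 - (-9214 - 21762)*(I - 20405) = 9592 - (-9214 - 21762)*(17247 - 20405) = 9592 - (-30976)*(-3158) = 9592 - 1*97822208 = 9592 - 97822208 = -97812616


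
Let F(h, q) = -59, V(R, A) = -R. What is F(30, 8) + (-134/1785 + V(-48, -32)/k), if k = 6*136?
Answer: -105344/1785 ≈ -59.016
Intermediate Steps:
k = 816
F(30, 8) + (-134/1785 + V(-48, -32)/k) = -59 + (-134/1785 - 1*(-48)/816) = -59 + (-134*1/1785 + 48*(1/816)) = -59 + (-134/1785 + 1/17) = -59 - 29/1785 = -105344/1785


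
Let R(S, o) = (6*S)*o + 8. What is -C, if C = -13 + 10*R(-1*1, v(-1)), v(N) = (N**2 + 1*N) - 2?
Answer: -187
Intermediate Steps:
v(N) = -2 + N + N**2 (v(N) = (N**2 + N) - 2 = (N + N**2) - 2 = -2 + N + N**2)
R(S, o) = 8 + 6*S*o (R(S, o) = 6*S*o + 8 = 8 + 6*S*o)
C = 187 (C = -13 + 10*(8 + 6*(-1*1)*(-2 - 1 + (-1)**2)) = -13 + 10*(8 + 6*(-1)*(-2 - 1 + 1)) = -13 + 10*(8 + 6*(-1)*(-2)) = -13 + 10*(8 + 12) = -13 + 10*20 = -13 + 200 = 187)
-C = -1*187 = -187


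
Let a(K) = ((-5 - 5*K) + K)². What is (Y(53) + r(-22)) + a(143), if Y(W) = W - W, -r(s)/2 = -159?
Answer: 333247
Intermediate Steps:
r(s) = 318 (r(s) = -2*(-159) = 318)
Y(W) = 0
a(K) = (-5 - 4*K)²
(Y(53) + r(-22)) + a(143) = (0 + 318) + (5 + 4*143)² = 318 + (5 + 572)² = 318 + 577² = 318 + 332929 = 333247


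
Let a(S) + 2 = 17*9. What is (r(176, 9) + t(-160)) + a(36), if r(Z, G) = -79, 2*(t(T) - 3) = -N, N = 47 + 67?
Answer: 18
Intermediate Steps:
N = 114
t(T) = -54 (t(T) = 3 + (-1*114)/2 = 3 + (½)*(-114) = 3 - 57 = -54)
a(S) = 151 (a(S) = -2 + 17*9 = -2 + 153 = 151)
(r(176, 9) + t(-160)) + a(36) = (-79 - 54) + 151 = -133 + 151 = 18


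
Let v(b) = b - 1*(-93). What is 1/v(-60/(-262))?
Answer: 131/12213 ≈ 0.010726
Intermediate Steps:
v(b) = 93 + b (v(b) = b + 93 = 93 + b)
1/v(-60/(-262)) = 1/(93 - 60/(-262)) = 1/(93 - 60*(-1/262)) = 1/(93 + 30/131) = 1/(12213/131) = 131/12213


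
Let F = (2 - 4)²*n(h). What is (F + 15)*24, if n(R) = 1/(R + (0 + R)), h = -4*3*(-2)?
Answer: 362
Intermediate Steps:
h = 24 (h = -12*(-2) = 24)
n(R) = 1/(2*R) (n(R) = 1/(R + R) = 1/(2*R))
F = 1/12 (F = (2 - 4)²*((½)/24) = (-2)²*((½)*(1/24)) = 4*(1/48) = 1/12 ≈ 0.083333)
(F + 15)*24 = (1/12 + 15)*24 = (181/12)*24 = 362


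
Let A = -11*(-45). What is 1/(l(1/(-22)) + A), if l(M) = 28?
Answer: 1/523 ≈ 0.0019120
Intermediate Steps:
A = 495
1/(l(1/(-22)) + A) = 1/(28 + 495) = 1/523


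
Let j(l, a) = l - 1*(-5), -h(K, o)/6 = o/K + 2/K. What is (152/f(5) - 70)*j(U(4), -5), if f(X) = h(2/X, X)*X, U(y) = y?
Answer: -110706/175 ≈ -632.61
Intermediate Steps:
h(K, o) = -12/K - 6*o/K (h(K, o) = -6*(o/K + 2/K) = -6*(2/K + o/K) = -12/K - 6*o/K)
f(X) = 3*X**2*(-2 - X) (f(X) = (6*(-2 - X)/((2/X)))*X = (6*(X/2)*(-2 - X))*X = (3*X*(-2 - X))*X = 3*X**2*(-2 - X))
j(l, a) = 5 + l (j(l, a) = l + 5 = 5 + l)
(152/f(5) - 70)*j(U(4), -5) = (152/((3*5**2*(-2 - 1*5))) - 70)*(5 + 4) = (152/((3*25*(-2 - 5))) - 70)*9 = (152/((3*25*(-7))) - 70)*9 = (152/(-525) - 70)*9 = (152*(-1/525) - 70)*9 = (-152/525 - 70)*9 = -36902/525*9 = -110706/175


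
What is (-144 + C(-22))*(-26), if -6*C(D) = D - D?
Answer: 3744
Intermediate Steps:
C(D) = 0 (C(D) = -(D - D)/6 = -⅙*0 = 0)
(-144 + C(-22))*(-26) = (-144 + 0)*(-26) = -144*(-26) = 3744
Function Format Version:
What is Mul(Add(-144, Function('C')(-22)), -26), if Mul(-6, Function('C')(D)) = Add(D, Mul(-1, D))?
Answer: 3744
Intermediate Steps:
Function('C')(D) = 0 (Function('C')(D) = Mul(Rational(-1, 6), Add(D, Mul(-1, D))) = Mul(Rational(-1, 6), 0) = 0)
Mul(Add(-144, Function('C')(-22)), -26) = Mul(Add(-144, 0), -26) = Mul(-144, -26) = 3744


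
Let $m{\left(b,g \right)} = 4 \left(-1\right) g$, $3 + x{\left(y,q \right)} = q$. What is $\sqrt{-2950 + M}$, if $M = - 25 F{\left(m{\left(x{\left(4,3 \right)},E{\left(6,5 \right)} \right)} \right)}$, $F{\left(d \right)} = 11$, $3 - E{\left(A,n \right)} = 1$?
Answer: $5 i \sqrt{129} \approx 56.789 i$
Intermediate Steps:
$x{\left(y,q \right)} = -3 + q$
$E{\left(A,n \right)} = 2$ ($E{\left(A,n \right)} = 3 - 1 = 2$)
$m{\left(b,g \right)} = - 4 g$
$M = -275$ ($M = \left(-25\right) 11 = -275$)
$\sqrt{-2950 + M} = \sqrt{-2950 - 275} = \sqrt{-3225} = 5 i \sqrt{129}$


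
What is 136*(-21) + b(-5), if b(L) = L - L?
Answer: -2856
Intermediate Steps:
b(L) = 0
136*(-21) + b(-5) = 136*(-21) + 0 = -2856 + 0 = -2856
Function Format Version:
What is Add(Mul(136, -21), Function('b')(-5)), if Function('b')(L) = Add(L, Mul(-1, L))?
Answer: -2856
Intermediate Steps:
Function('b')(L) = 0
Add(Mul(136, -21), Function('b')(-5)) = Add(Mul(136, -21), 0) = Add(-2856, 0) = -2856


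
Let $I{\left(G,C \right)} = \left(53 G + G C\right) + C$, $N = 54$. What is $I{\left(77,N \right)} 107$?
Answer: $887351$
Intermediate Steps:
$I{\left(G,C \right)} = C + 53 G + C G$ ($I{\left(G,C \right)} = \left(53 G + C G\right) + C = C + 53 G + C G$)
$I{\left(77,N \right)} 107 = \left(54 + 53 \cdot 77 + 54 \cdot 77\right) 107 = \left(54 + 4081 + 4158\right) 107 = 8293 \cdot 107 = 887351$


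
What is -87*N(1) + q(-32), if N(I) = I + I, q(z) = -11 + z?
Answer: -217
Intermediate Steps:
N(I) = 2*I
-87*N(1) + q(-32) = -174 + (-11 - 32) = -87*2 - 43 = -174 - 43 = -217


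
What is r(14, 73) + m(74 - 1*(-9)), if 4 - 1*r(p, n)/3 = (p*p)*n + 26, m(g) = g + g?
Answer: -42824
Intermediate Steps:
m(g) = 2*g
r(p, n) = -66 - 3*n*p² (r(p, n) = 12 - 3*((p*p)*n + 26) = 12 - 3*(p²*n + 26) = 12 - 3*(n*p² + 26) = 12 - 3*(26 + n*p²) = 12 + (-78 - 3*n*p²) = -66 - 3*n*p²)
r(14, 73) + m(74 - 1*(-9)) = (-66 - 3*73*14²) + 2*(74 - 1*(-9)) = (-66 - 3*73*196) + 2*(74 + 9) = (-66 - 42924) + 2*83 = -42990 + 166 = -42824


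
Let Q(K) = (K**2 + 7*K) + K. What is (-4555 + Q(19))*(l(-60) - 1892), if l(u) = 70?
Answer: 7364524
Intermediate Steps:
Q(K) = K**2 + 8*K
(-4555 + Q(19))*(l(-60) - 1892) = (-4555 + 19*(8 + 19))*(70 - 1892) = (-4555 + 19*27)*(-1822) = (-4555 + 513)*(-1822) = -4042*(-1822) = 7364524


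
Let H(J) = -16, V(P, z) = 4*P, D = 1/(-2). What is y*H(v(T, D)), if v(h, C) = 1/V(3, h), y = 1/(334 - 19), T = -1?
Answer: -16/315 ≈ -0.050794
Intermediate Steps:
D = -1/2 ≈ -0.50000
y = 1/315 ≈ 0.0031746
v(h, C) = 1/12 (v(h, C) = 1/(4*3) = 1/12)
y*H(v(T, D)) = (1/315)*(-16) = -16/315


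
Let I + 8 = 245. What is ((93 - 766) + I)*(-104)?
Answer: 45344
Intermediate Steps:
I = 237 (I = -8 + 245 = 237)
((93 - 766) + I)*(-104) = ((93 - 766) + 237)*(-104) = (-673 + 237)*(-104) = -436*(-104) = 45344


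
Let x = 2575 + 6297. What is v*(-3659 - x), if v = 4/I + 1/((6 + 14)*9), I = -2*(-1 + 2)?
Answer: 1499543/60 ≈ 24992.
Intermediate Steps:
I = -2 (I = -2*1 = -2)
x = 8872
v = -359/180 (v = 4/(-2) + 1/((6 + 14)*9) = 4*(-½) + (⅑)/20 = -2 + (1/20)*(⅑) = -2 + 1/180 = -359/180 ≈ -1.9944)
v*(-3659 - x) = -359*(-3659 - 1*8872)/180 = -359*(-3659 - 8872)/180 = -359/180*(-12531) = 1499543/60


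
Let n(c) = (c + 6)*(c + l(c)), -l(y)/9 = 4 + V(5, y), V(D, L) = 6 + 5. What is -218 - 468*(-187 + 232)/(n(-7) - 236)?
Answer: 284/47 ≈ 6.0426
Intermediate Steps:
V(D, L) = 11
l(y) = -135 (l(y) = -9*(4 + 11) = -9*15 = -135)
n(c) = (-135 + c)*(6 + c) (n(c) = (c + 6)*(c - 135) = (6 + c)*(-135 + c) = (-135 + c)*(6 + c))
-218 - 468*(-187 + 232)/(n(-7) - 236) = -218 - 468*(-187 + 232)/((-810 + (-7)² - 129*(-7)) - 236) = -218 - 21060/((-810 + 49 + 903) - 236) = -218 - 21060/(142 - 236) = -218 - 21060/(-94) = -218 - 21060*(-1)/94 = -218 - 468*(-45/94) = -218 + 10530/47 = 284/47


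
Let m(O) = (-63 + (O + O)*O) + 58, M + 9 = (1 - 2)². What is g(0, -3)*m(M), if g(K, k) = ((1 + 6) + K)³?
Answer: 42189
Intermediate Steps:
M = -8 (M = -9 + (1 - 2)² = -9 + (-1)² = -9 + 1 = -8)
g(K, k) = (7 + K)³
m(O) = -5 + 2*O² (m(O) = (-63 + (2*O)*O) + 58 = (-63 + 2*O²) + 58 = -5 + 2*O²)
g(0, -3)*m(M) = (7 + 0)³*(-5 + 2*(-8)²) = 7³*(-5 + 2*64) = 343*(-5 + 128) = 343*123 = 42189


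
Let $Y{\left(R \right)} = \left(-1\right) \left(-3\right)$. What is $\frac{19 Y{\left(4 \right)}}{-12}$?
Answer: $- \frac{19}{4} \approx -4.75$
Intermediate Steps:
$Y{\left(R \right)} = 3$
$\frac{19 Y{\left(4 \right)}}{-12} = \frac{19 \cdot 3}{-12} = 57 \left(- \frac{1}{12}\right) = - \frac{19}{4}$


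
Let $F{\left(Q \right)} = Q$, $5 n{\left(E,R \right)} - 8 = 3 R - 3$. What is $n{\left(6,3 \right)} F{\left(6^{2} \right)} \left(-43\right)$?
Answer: $- \frac{21672}{5} \approx -4334.4$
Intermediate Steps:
$n{\left(E,R \right)} = 1 + \frac{3 R}{5}$ ($n{\left(E,R \right)} = \frac{8}{5} + \frac{3 R - 3}{5} = \frac{8}{5} + \frac{-3 + 3 R}{5} = \frac{8}{5} + \left(- \frac{3}{5} + \frac{3 R}{5}\right) = 1 + \frac{3 R}{5}$)
$n{\left(6,3 \right)} F{\left(6^{2} \right)} \left(-43\right) = \left(1 + \frac{3}{5} \cdot 3\right) 6^{2} \left(-43\right) = \left(1 + \frac{9}{5}\right) 36 \left(-43\right) = \frac{14}{5} \cdot 36 \left(-43\right) = \frac{504}{5} \left(-43\right) = - \frac{21672}{5}$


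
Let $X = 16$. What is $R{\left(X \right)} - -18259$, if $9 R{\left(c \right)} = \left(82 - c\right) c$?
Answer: $\frac{55129}{3} \approx 18376.0$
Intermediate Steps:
$R{\left(c \right)} = \frac{c \left(82 - c\right)}{9}$ ($R{\left(c \right)} = \frac{\left(82 - c\right) c}{9} = \frac{c \left(82 - c\right)}{9}$)
$R{\left(X \right)} - -18259 = \frac{1}{9} \cdot 16 \left(82 - 16\right) - -18259 = \frac{1}{9} \cdot 16 \left(82 - 16\right) + 18259 = \frac{1}{9} \cdot 16 \cdot 66 + 18259 = \frac{352}{3} + 18259 = \frac{55129}{3}$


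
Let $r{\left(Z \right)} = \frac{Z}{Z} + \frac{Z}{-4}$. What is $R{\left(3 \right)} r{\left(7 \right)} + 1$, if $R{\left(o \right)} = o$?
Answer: $- \frac{5}{4} \approx -1.25$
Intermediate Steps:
$r{\left(Z \right)} = 1 - \frac{Z}{4}$ ($r{\left(Z \right)} = 1 + Z \left(- \frac{1}{4}\right) = 1 - \frac{Z}{4}$)
$R{\left(3 \right)} r{\left(7 \right)} + 1 = 3 \left(1 - \frac{7}{4}\right) + 1 = 3 \left(- \frac{3}{4}\right) + 1 = - \frac{9}{4} + 1 = - \frac{5}{4}$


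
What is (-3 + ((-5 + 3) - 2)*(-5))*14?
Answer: 238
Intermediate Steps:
(-3 + ((-5 + 3) - 2)*(-5))*14 = (-3 + (-2 - 2)*(-5))*14 = (-3 - 4*(-5))*14 = (-3 + 20)*14 = 17*14 = 238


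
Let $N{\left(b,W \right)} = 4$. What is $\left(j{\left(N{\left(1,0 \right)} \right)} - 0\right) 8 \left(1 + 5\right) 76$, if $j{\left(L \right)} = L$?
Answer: $14592$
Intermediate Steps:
$\left(j{\left(N{\left(1,0 \right)} \right)} - 0\right) 8 \left(1 + 5\right) 76 = \left(4 - 0\right) 8 \left(1 + 5\right) 76 = \left(4 + 0\right) 8 \cdot 6 \cdot 76 = 4 \cdot 48 \cdot 76 = 192 \cdot 76 = 14592$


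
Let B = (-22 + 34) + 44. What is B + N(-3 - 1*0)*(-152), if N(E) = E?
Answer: 512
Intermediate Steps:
B = 56 (B = 12 + 44 = 56)
B + N(-3 - 1*0)*(-152) = 56 + (-3 - 1*0)*(-152) = 56 + (-3 + 0)*(-152) = 56 - 3*(-152) = 56 + 456 = 512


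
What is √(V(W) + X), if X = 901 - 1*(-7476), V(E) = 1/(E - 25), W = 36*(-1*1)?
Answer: 2*√7792689/61 ≈ 91.526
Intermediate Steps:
W = -36 (W = 36*(-1) = -36)
V(E) = 1/(-25 + E)
X = 8377 (X = 901 + 7476 = 8377)
√(V(W) + X) = √(1/(-25 - 36) + 8377) = √(1/(-61) + 8377) = √(-1/61 + 8377) = √(510996/61) = 2*√7792689/61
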